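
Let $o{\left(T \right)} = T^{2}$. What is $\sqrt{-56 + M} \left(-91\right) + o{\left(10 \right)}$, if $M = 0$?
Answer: $100 - 182 i \sqrt{14} \approx 100.0 - 680.98 i$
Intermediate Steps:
$\sqrt{-56 + M} \left(-91\right) + o{\left(10 \right)} = \sqrt{-56 + 0} \left(-91\right) + 10^{2} = \sqrt{-56} \left(-91\right) + 100 = 2 i \sqrt{14} \left(-91\right) + 100 = - 182 i \sqrt{14} + 100 = 100 - 182 i \sqrt{14}$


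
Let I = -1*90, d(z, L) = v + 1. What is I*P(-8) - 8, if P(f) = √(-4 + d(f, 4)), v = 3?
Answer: -8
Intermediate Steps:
d(z, L) = 4 (d(z, L) = 3 + 1 = 4)
P(f) = 0 (P(f) = √(-4 + 4) = √0 = 0)
I = -90
I*P(-8) - 8 = -90*0 - 8 = 0 - 8 = -8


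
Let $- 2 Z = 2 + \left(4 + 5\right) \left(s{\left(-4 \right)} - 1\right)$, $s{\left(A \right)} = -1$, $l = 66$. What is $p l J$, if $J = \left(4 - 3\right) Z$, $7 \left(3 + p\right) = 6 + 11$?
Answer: $- \frac{2112}{7} \approx -301.71$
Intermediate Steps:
$p = - \frac{4}{7}$ ($p = -3 + \frac{6 + 11}{7} = -3 + \frac{1}{7} \cdot 17 = -3 + \frac{17}{7} = - \frac{4}{7} \approx -0.57143$)
$Z = 8$ ($Z = - \frac{2 + \left(4 + 5\right) \left(-1 - 1\right)}{2} = - \frac{2 + 9 \left(-2\right)}{2} = - \frac{2 - 18}{2} = \left(- \frac{1}{2}\right) \left(-16\right) = 8$)
$J = 8$ ($J = \left(4 - 3\right) 8 = 1 \cdot 8 = 8$)
$p l J = \left(- \frac{4}{7}\right) 66 \cdot 8 = \left(- \frac{264}{7}\right) 8 = - \frac{2112}{7}$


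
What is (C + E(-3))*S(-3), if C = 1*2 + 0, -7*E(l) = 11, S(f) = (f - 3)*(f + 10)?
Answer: -18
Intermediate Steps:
S(f) = (-3 + f)*(10 + f)
E(l) = -11/7 (E(l) = -1/7*11 = -11/7)
C = 2 (C = 2 + 0 = 2)
(C + E(-3))*S(-3) = (2 - 11/7)*(-30 + (-3)**2 + 7*(-3)) = 3*(-30 + 9 - 21)/7 = (3/7)*(-42) = -18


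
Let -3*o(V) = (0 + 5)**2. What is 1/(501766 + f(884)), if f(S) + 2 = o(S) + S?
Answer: 3/1507919 ≈ 1.9895e-6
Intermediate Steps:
o(V) = -25/3 (o(V) = -(0 + 5)**2/3 = -1/3*5**2 = -1/3*25 = -25/3)
f(S) = -31/3 + S (f(S) = -2 + (-25/3 + S) = -31/3 + S)
1/(501766 + f(884)) = 1/(501766 + (-31/3 + 884)) = 1/(501766 + 2621/3) = 1/(1507919/3) = 3/1507919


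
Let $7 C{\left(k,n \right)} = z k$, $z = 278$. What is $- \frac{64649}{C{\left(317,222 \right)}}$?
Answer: $- \frac{452543}{88126} \approx -5.1352$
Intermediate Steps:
$C{\left(k,n \right)} = \frac{278 k}{7}$
$- \frac{64649}{C{\left(317,222 \right)}} = - \frac{64649}{\frac{278}{7} \cdot 317} = - \frac{64649}{\frac{88126}{7}} = \left(-64649\right) \frac{7}{88126} = - \frac{452543}{88126}$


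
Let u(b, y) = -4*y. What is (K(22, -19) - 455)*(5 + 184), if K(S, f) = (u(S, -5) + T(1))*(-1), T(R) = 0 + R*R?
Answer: -89964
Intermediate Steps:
T(R) = R² (T(R) = 0 + R² = R²)
K(S, f) = -21 (K(S, f) = (-4*(-5) + 1²)*(-1) = (20 + 1)*(-1) = 21*(-1) = -21)
(K(22, -19) - 455)*(5 + 184) = (-21 - 455)*(5 + 184) = -476*189 = -89964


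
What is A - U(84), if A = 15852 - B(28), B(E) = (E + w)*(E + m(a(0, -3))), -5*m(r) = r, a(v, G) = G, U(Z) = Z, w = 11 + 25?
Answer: 69688/5 ≈ 13938.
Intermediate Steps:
w = 36
m(r) = -r/5
B(E) = (36 + E)*(3/5 + E) (B(E) = (E + 36)*(E - 1/5*(-3)) = (36 + E)*(E + 3/5) = (36 + E)*(3/5 + E))
A = 70108/5 (A = 15852 - (108/5 + 28**2 + (183/5)*28) = 15852 - (108/5 + 784 + 5124/5) = 15852 - 1*9152/5 = 15852 - 9152/5 = 70108/5 ≈ 14022.)
A - U(84) = 70108/5 - 1*84 = 70108/5 - 84 = 69688/5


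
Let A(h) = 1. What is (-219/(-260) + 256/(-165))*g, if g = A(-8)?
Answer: -1217/1716 ≈ -0.70921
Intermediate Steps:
g = 1
(-219/(-260) + 256/(-165))*g = (-219/(-260) + 256/(-165))*1 = (-219*(-1/260) + 256*(-1/165))*1 = (219/260 - 256/165)*1 = -1217/1716*1 = -1217/1716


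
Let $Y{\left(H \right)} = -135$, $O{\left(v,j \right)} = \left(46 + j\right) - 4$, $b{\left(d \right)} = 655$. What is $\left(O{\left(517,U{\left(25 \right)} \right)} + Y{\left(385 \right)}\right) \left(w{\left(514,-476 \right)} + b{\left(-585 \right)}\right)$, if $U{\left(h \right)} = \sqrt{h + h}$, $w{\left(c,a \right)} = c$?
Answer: $-108717 + 5845 \sqrt{2} \approx -1.0045 \cdot 10^{5}$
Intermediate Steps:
$U{\left(h \right)} = \sqrt{2} \sqrt{h}$ ($U{\left(h \right)} = \sqrt{2 h} = \sqrt{2} \sqrt{h}$)
$O{\left(v,j \right)} = 42 + j$
$\left(O{\left(517,U{\left(25 \right)} \right)} + Y{\left(385 \right)}\right) \left(w{\left(514,-476 \right)} + b{\left(-585 \right)}\right) = \left(\left(42 + \sqrt{2} \sqrt{25}\right) - 135\right) \left(514 + 655\right) = \left(\left(42 + \sqrt{2} \cdot 5\right) - 135\right) 1169 = \left(\left(42 + 5 \sqrt{2}\right) - 135\right) 1169 = \left(-93 + 5 \sqrt{2}\right) 1169 = -108717 + 5845 \sqrt{2}$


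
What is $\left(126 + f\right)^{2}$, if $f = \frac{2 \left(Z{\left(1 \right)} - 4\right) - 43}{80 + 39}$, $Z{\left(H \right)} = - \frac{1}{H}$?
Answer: $\frac{223233481}{14161} \approx 15764.0$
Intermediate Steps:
$f = - \frac{53}{119}$ ($f = \frac{2 \left(- 1^{-1} - 4\right) - 43}{80 + 39} = \frac{2 \left(\left(-1\right) 1 - 4\right) - 43}{119} = \left(2 \left(-1 - 4\right) - 43\right) \frac{1}{119} = \left(2 \left(-5\right) - 43\right) \frac{1}{119} = \left(-10 - 43\right) \frac{1}{119} = \left(-53\right) \frac{1}{119} = - \frac{53}{119} \approx -0.44538$)
$\left(126 + f\right)^{2} = \left(126 - \frac{53}{119}\right)^{2} = \left(\frac{14941}{119}\right)^{2} = \frac{223233481}{14161}$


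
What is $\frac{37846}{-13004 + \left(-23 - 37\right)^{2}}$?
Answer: $- \frac{18923}{4702} \approx -4.0245$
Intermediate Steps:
$\frac{37846}{-13004 + \left(-23 - 37\right)^{2}} = \frac{37846}{-13004 + \left(-60\right)^{2}} = \frac{37846}{-13004 + 3600} = \frac{37846}{-9404} = 37846 \left(- \frac{1}{9404}\right) = - \frac{18923}{4702}$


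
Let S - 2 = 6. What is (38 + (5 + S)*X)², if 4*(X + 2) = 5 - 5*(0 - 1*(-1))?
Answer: 144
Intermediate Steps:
S = 8 (S = 2 + 6 = 8)
X = -2 (X = -2 + (5 - 5*(0 - 1*(-1)))/4 = -2 + (5 - 5*(0 + 1))/4 = -2 + (5 - 5*1)/4 = -2 + (5 - 5)/4 = -2 + (¼)*0 = -2 + 0 = -2)
(38 + (5 + S)*X)² = (38 + (5 + 8)*(-2))² = (38 + 13*(-2))² = (38 - 26)² = 12² = 144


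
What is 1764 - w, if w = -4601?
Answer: 6365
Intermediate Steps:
1764 - w = 1764 - 1*(-4601) = 1764 + 4601 = 6365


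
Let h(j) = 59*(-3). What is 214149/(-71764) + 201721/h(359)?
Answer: -246003563/215292 ≈ -1142.7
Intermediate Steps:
h(j) = -177
214149/(-71764) + 201721/h(359) = 214149/(-71764) + 201721/(-177) = 214149*(-1/71764) + 201721*(-1/177) = -214149/71764 - 3419/3 = -246003563/215292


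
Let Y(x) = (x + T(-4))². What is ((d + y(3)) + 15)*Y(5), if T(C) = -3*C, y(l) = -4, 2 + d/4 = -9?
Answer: -9537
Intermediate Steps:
d = -44 (d = -8 + 4*(-9) = -8 - 36 = -44)
Y(x) = (12 + x)² (Y(x) = (x - 3*(-4))² = (x + 12)² = (12 + x)²)
((d + y(3)) + 15)*Y(5) = ((-44 - 4) + 15)*(12 + 5)² = (-48 + 15)*17² = -33*289 = -9537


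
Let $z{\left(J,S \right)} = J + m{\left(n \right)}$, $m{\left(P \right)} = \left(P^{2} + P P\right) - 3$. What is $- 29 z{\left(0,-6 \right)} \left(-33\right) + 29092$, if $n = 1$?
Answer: $28135$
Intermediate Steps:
$m{\left(P \right)} = -3 + 2 P^{2}$ ($m{\left(P \right)} = \left(P^{2} + P^{2}\right) - 3 = 2 P^{2} - 3 = -3 + 2 P^{2}$)
$z{\left(J,S \right)} = -1 + J$ ($z{\left(J,S \right)} = J - \left(3 - 2 \cdot 1^{2}\right) = J + \left(-3 + 2 \cdot 1\right) = J + \left(-3 + 2\right) = J - 1 = -1 + J$)
$- 29 z{\left(0,-6 \right)} \left(-33\right) + 29092 = - 29 \left(-1 + 0\right) \left(-33\right) + 29092 = \left(-29\right) \left(-1\right) \left(-33\right) + 29092 = 29 \left(-33\right) + 29092 = -957 + 29092 = 28135$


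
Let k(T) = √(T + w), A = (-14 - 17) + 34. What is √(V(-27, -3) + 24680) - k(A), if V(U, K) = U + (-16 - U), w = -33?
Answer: 2*√6166 - I*√30 ≈ 157.05 - 5.4772*I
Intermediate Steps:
V(U, K) = -16
A = 3 (A = -31 + 34 = 3)
k(T) = √(-33 + T) (k(T) = √(T - 33) = √(-33 + T))
√(V(-27, -3) + 24680) - k(A) = √(-16 + 24680) - √(-33 + 3) = √24664 - √(-30) = 2*√6166 - I*√30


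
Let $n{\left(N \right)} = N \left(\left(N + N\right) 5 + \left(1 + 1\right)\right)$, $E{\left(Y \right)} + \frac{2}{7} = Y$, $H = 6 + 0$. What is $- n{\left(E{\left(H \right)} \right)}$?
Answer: $- \frac{16560}{49} \approx -337.96$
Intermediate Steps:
$H = 6$
$E{\left(Y \right)} = - \frac{2}{7} + Y$
$n{\left(N \right)} = N \left(2 + 10 N\right)$ ($n{\left(N \right)} = N \left(2 N 5 + 2\right) = N \left(10 N + 2\right) = N \left(2 + 10 N\right)$)
$- n{\left(E{\left(H \right)} \right)} = - 2 \left(- \frac{2}{7} + 6\right) \left(1 + 5 \left(- \frac{2}{7} + 6\right)\right) = - \frac{2 \cdot 40 \left(1 + 5 \cdot \frac{40}{7}\right)}{7} = - \frac{2 \cdot 40 \left(1 + \frac{200}{7}\right)}{7} = - \frac{2 \cdot 40 \cdot 207}{7 \cdot 7} = \left(-1\right) \frac{16560}{49} = - \frac{16560}{49}$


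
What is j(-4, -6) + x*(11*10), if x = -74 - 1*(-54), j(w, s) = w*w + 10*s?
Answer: -2244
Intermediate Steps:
j(w, s) = w² + 10*s
x = -20 (x = -74 + 54 = -20)
j(-4, -6) + x*(11*10) = ((-4)² + 10*(-6)) - 220*10 = (16 - 60) - 20*110 = -44 - 2200 = -2244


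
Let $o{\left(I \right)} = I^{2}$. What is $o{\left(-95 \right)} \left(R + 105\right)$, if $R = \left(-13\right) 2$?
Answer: $712975$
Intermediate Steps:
$R = -26$
$o{\left(-95 \right)} \left(R + 105\right) = \left(-95\right)^{2} \left(-26 + 105\right) = 9025 \cdot 79 = 712975$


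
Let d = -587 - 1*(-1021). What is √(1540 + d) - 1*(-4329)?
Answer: 4329 + √1974 ≈ 4373.4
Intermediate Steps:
d = 434 (d = -587 + 1021 = 434)
√(1540 + d) - 1*(-4329) = √(1540 + 434) - 1*(-4329) = √1974 + 4329 = 4329 + √1974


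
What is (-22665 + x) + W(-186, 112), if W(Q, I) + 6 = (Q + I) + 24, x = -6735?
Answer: -29456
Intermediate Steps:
W(Q, I) = 18 + I + Q (W(Q, I) = -6 + ((Q + I) + 24) = -6 + ((I + Q) + 24) = -6 + (24 + I + Q) = 18 + I + Q)
(-22665 + x) + W(-186, 112) = (-22665 - 6735) + (18 + 112 - 186) = -29400 - 56 = -29456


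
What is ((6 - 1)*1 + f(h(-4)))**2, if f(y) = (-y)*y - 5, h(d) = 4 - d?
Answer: 4096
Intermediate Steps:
f(y) = -5 - y**2 (f(y) = -y**2 - 5 = -5 - y**2)
((6 - 1)*1 + f(h(-4)))**2 = ((6 - 1)*1 + (-5 - (4 - 1*(-4))**2))**2 = (5*1 + (-5 - (4 + 4)**2))**2 = (5 + (-5 - 1*8**2))**2 = (5 + (-5 - 1*64))**2 = (5 + (-5 - 64))**2 = (5 - 69)**2 = (-64)**2 = 4096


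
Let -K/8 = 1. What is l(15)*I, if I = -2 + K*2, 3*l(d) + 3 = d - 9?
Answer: -18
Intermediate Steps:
K = -8 (K = -8*1 = -8)
l(d) = -4 + d/3 (l(d) = -1 + (d - 9)/3 = -1 + (-9 + d)/3 = -1 + (-3 + d/3) = -4 + d/3)
I = -18 (I = -2 - 8*2 = -2 - 16 = -18)
l(15)*I = (-4 + (⅓)*15)*(-18) = (-4 + 5)*(-18) = 1*(-18) = -18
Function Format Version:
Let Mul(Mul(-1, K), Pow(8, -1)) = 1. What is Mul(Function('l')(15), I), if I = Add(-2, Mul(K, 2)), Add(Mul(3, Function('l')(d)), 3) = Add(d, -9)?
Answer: -18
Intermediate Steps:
K = -8 (K = Mul(-8, 1) = -8)
Function('l')(d) = Add(-4, Mul(Rational(1, 3), d)) (Function('l')(d) = Add(-1, Mul(Rational(1, 3), Add(d, -9))) = Add(-1, Mul(Rational(1, 3), Add(-9, d))) = Add(-1, Add(-3, Mul(Rational(1, 3), d))) = Add(-4, Mul(Rational(1, 3), d)))
I = -18 (I = Add(-2, Mul(-8, 2)) = Add(-2, -16) = -18)
Mul(Function('l')(15), I) = Mul(Add(-4, Mul(Rational(1, 3), 15)), -18) = Mul(Add(-4, 5), -18) = Mul(1, -18) = -18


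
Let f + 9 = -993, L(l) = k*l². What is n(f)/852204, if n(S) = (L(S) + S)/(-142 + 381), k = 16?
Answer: 2677177/33946126 ≈ 0.078865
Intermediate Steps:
L(l) = 16*l²
f = -1002 (f = -9 - 993 = -1002)
n(S) = S/239 + 16*S²/239 (n(S) = (16*S² + S)/(-142 + 381) = (S + 16*S²)/239 = (S + 16*S²)*(1/239) = S/239 + 16*S²/239)
n(f)/852204 = ((1/239)*(-1002)*(1 + 16*(-1002)))/852204 = ((1/239)*(-1002)*(1 - 16032))*(1/852204) = ((1/239)*(-1002)*(-16031))*(1/852204) = (16063062/239)*(1/852204) = 2677177/33946126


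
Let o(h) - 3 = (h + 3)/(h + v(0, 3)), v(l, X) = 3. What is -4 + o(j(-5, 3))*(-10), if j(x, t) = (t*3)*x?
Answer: -44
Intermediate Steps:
j(x, t) = 3*t*x (j(x, t) = (3*t)*x = 3*t*x)
o(h) = 4 (o(h) = 3 + (h + 3)/(h + 3) = 3 + (3 + h)/(3 + h) = 3 + 1 = 4)
-4 + o(j(-5, 3))*(-10) = -4 + 4*(-10) = -4 - 40 = -44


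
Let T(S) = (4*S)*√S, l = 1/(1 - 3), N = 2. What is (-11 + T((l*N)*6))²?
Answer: -3335 + 528*I*√6 ≈ -3335.0 + 1293.3*I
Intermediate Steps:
l = -½ (l = 1/(-2) = -½ ≈ -0.50000)
T(S) = 4*S^(3/2)
(-11 + T((l*N)*6))² = (-11 + 4*(-½*2*6)^(3/2))² = (-11 + 4*(-1*6)^(3/2))² = (-11 + 4*(-6)^(3/2))² = (-11 + 4*(-6*I*√6))² = (-11 - 24*I*√6)²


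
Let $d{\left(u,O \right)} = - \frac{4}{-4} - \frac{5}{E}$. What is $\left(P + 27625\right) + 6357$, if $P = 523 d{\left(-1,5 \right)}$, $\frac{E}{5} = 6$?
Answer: $\frac{206507}{6} \approx 34418.0$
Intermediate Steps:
$E = 30$ ($E = 5 \cdot 6 = 30$)
$d{\left(u,O \right)} = \frac{5}{6}$ ($d{\left(u,O \right)} = - \frac{4}{-4} - \frac{5}{30} = \left(-4\right) \left(- \frac{1}{4}\right) - \frac{1}{6} = 1 - \frac{1}{6} = \frac{5}{6}$)
$P = \frac{2615}{6}$ ($P = 523 \cdot \frac{5}{6} = \frac{2615}{6} \approx 435.83$)
$\left(P + 27625\right) + 6357 = \left(\frac{2615}{6} + 27625\right) + 6357 = \frac{168365}{6} + 6357 = \frac{206507}{6}$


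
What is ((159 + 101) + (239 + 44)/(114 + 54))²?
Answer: 1932745369/28224 ≈ 68479.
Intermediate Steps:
((159 + 101) + (239 + 44)/(114 + 54))² = (260 + 283/168)² = (43963/168)² = 1932745369/28224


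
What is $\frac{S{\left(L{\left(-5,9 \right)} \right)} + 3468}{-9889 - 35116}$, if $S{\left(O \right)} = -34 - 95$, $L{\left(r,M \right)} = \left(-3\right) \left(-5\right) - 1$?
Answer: $- \frac{3339}{45005} \approx -0.074192$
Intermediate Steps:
$L{\left(r,M \right)} = 14$ ($L{\left(r,M \right)} = 15 - 1 = 14$)
$S{\left(O \right)} = -129$ ($S{\left(O \right)} = -34 - 95 = -129$)
$\frac{S{\left(L{\left(-5,9 \right)} \right)} + 3468}{-9889 - 35116} = \frac{-129 + 3468}{-9889 - 35116} = \frac{3339}{-45005} = 3339 \left(- \frac{1}{45005}\right) = - \frac{3339}{45005}$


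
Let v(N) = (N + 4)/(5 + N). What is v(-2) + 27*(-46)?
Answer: -3724/3 ≈ -1241.3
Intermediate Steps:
v(N) = (4 + N)/(5 + N)
v(-2) + 27*(-46) = (4 - 2)/(5 - 2) + 27*(-46) = 2/3 - 1242 = -3724/3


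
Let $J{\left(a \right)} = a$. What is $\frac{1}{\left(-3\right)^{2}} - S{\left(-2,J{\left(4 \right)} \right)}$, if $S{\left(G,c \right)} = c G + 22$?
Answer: $- \frac{125}{9} \approx -13.889$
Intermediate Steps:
$S{\left(G,c \right)} = 22 + G c$ ($S{\left(G,c \right)} = G c + 22 = 22 + G c$)
$\frac{1}{\left(-3\right)^{2}} - S{\left(-2,J{\left(4 \right)} \right)} = \frac{1}{\left(-3\right)^{2}} - \left(22 - 8\right) = \frac{1}{9} - \left(22 - 8\right) = \frac{1}{9} - 14 = - \frac{125}{9}$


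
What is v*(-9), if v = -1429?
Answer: 12861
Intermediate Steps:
v*(-9) = -1429*(-9) = 12861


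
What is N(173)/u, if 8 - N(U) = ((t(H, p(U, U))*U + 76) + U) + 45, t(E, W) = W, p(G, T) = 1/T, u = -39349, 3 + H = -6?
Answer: 287/39349 ≈ 0.0072937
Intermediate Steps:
H = -9 (H = -3 - 6 = -9)
N(U) = -114 - U (N(U) = 8 - (((U/U + 76) + U) + 45) = 8 - (((1 + 76) + U) + 45) = 8 - ((77 + U) + 45) = 8 - (122 + U) = 8 + (-122 - U) = -114 - U)
N(173)/u = (-114 - 1*173)/(-39349) = (-114 - 173)*(-1/39349) = -287*(-1/39349) = 287/39349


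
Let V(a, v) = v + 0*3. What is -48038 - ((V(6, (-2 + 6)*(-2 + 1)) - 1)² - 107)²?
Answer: -54762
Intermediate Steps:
V(a, v) = v (V(a, v) = v + 0 = v)
-48038 - ((V(6, (-2 + 6)*(-2 + 1)) - 1)² - 107)² = -48038 - (((-2 + 6)*(-2 + 1) - 1)² - 107)² = -48038 - ((4*(-1) - 1)² - 107)² = -48038 - ((-4 - 1)² - 107)² = -48038 - ((-5)² - 107)² = -48038 - (25 - 107)² = -48038 - 1*(-82)² = -48038 - 1*6724 = -48038 - 6724 = -54762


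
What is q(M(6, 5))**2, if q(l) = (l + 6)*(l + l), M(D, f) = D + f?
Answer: 139876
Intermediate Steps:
q(l) = 2*l*(6 + l) (q(l) = (6 + l)*(2*l) = 2*l*(6 + l))
q(M(6, 5))**2 = (2*(6 + 5)*(6 + (6 + 5)))**2 = (2*11*(6 + 11))**2 = (2*11*17)**2 = 374**2 = 139876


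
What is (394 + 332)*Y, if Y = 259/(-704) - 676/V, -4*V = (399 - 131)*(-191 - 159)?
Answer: -108065991/375200 ≈ -288.02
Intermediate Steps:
V = 23450 (V = -(399 - 131)*(-191 - 159)/4 = -67*(-350) = -¼*(-93800) = 23450)
Y = -3274727/8254400 (Y = 259/(-704) - 676/23450 = 259*(-1/704) - 676*1/23450 = -259/704 - 338/11725 = -3274727/8254400 ≈ -0.39673)
(394 + 332)*Y = (394 + 332)*(-3274727/8254400) = 726*(-3274727/8254400) = -108065991/375200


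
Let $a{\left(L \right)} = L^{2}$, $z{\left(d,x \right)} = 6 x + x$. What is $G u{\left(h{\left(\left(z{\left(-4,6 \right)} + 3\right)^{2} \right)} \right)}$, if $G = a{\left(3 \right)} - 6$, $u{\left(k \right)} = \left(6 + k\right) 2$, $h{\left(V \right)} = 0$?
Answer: $36$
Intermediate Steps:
$z{\left(d,x \right)} = 7 x$
$u{\left(k \right)} = 12 + 2 k$
$G = 3$ ($G = 3^{2} - 6 = 9 - 6 = 3$)
$G u{\left(h{\left(\left(z{\left(-4,6 \right)} + 3\right)^{2} \right)} \right)} = 3 \left(12 + 2 \cdot 0\right) = 3 \left(12 + 0\right) = 3 \cdot 12 = 36$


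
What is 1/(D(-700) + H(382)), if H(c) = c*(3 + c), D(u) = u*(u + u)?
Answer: 1/1127070 ≈ 8.8726e-7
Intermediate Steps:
D(u) = 2*u² (D(u) = u*(2*u) = 2*u²)
1/(D(-700) + H(382)) = 1/(2*(-700)² + 382*(3 + 382)) = 1/(2*490000 + 382*385) = 1/(980000 + 147070) = 1/1127070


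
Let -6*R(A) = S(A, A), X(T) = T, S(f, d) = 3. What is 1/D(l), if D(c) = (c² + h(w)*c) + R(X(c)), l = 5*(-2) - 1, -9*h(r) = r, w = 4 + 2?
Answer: 6/767 ≈ 0.0078227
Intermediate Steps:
w = 6
R(A) = -½ (R(A) = -⅙*3 = -½)
h(r) = -r/9
l = -11 (l = -10 - 1 = -11)
D(c) = -½ + c² - 2*c/3 (D(c) = (c² + (-⅑*6)*c) - ½ = (c² - 2*c/3) - ½ = -½ + c² - 2*c/3)
1/D(l) = 1/(-½ + (-11)² - ⅔*(-11)) = 1/(-½ + 121 + 22/3) = 1/(767/6) = 6/767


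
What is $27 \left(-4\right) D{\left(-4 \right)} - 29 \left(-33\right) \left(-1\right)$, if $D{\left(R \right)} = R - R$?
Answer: $-957$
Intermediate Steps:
$D{\left(R \right)} = 0$
$27 \left(-4\right) D{\left(-4 \right)} - 29 \left(-33\right) \left(-1\right) = 27 \left(-4\right) 0 - 29 \left(-33\right) \left(-1\right) = \left(-108\right) 0 - \left(-957\right) \left(-1\right) = 0 - 957 = -957$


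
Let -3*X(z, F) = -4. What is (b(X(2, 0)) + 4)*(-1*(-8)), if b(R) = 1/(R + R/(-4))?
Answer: 40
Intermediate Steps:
X(z, F) = 4/3 (X(z, F) = -⅓*(-4) = 4/3)
b(R) = 4/(3*R) (b(R) = 1/(R + R*(-¼)) = 1/(R - R/4) = 1/(3*R/4) = 4/(3*R))
(b(X(2, 0)) + 4)*(-1*(-8)) = (4/(3*(4/3)) + 4)*(-1*(-8)) = ((4/3)*(¾) + 4)*8 = (1 + 4)*8 = 5*8 = 40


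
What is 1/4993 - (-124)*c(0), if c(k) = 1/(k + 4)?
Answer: 154784/4993 ≈ 31.000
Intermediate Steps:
c(k) = 1/(4 + k)
1/4993 - (-124)*c(0) = 1/4993 - (-124)/(4 + 0) = 1/4993 - (-124)/4 = 1/4993 - 1*(-31) = 1/4993 + 31 = 154784/4993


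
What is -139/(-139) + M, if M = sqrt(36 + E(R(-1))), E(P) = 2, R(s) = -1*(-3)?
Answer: 1 + sqrt(38) ≈ 7.1644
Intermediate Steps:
R(s) = 3
M = sqrt(38) (M = sqrt(36 + 2) = sqrt(38) ≈ 6.1644)
-139/(-139) + M = -139/(-139) + sqrt(38) = -139*(-1/139) + sqrt(38) = 1 + sqrt(38)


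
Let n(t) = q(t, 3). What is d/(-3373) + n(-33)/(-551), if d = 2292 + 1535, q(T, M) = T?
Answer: -1997368/1858523 ≈ -1.0747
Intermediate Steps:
n(t) = t
d = 3827
d/(-3373) + n(-33)/(-551) = 3827/(-3373) - 33/(-551) = 3827*(-1/3373) - 33*(-1/551) = -3827/3373 + 33/551 = -1997368/1858523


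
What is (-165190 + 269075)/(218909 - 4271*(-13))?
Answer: 103885/274432 ≈ 0.37855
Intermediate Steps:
(-165190 + 269075)/(218909 - 4271*(-13)) = 103885/(218909 + 55523) = 103885/274432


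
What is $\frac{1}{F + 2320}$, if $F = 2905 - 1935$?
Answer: $\frac{1}{3290} \approx 0.00030395$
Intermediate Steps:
$F = 970$
$\frac{1}{F + 2320} = \frac{1}{970 + 2320} = \frac{1}{3290}$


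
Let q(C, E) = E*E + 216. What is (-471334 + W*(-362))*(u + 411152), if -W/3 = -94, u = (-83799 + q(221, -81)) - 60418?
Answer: -156951387616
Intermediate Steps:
q(C, E) = 216 + E² (q(C, E) = E² + 216 = 216 + E²)
u = -137440 (u = (-83799 + (216 + (-81)²)) - 60418 = (-83799 + (216 + 6561)) - 60418 = (-83799 + 6777) - 60418 = -77022 - 60418 = -137440)
W = 282 (W = -3*(-94) = 282)
(-471334 + W*(-362))*(u + 411152) = (-471334 + 282*(-362))*(-137440 + 411152) = (-471334 - 102084)*273712 = -573418*273712 = -156951387616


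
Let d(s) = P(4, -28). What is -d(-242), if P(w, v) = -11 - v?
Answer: -17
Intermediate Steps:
d(s) = 17 (d(s) = -11 - 1*(-28) = -11 + 28 = 17)
-d(-242) = -1*17 = -17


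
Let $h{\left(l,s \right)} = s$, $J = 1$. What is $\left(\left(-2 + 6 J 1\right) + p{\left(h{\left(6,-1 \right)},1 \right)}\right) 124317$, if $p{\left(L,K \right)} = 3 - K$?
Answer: $745902$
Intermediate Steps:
$\left(\left(-2 + 6 J 1\right) + p{\left(h{\left(6,-1 \right)},1 \right)}\right) 124317 = \left(\left(-2 + 6 \cdot 1 \cdot 1\right) + \left(3 - 1\right)\right) 124317 = \left(\left(-2 + 6 \cdot 1\right) + \left(3 - 1\right)\right) 124317 = \left(\left(-2 + 6\right) + 2\right) 124317 = \left(4 + 2\right) 124317 = 6 \cdot 124317 = 745902$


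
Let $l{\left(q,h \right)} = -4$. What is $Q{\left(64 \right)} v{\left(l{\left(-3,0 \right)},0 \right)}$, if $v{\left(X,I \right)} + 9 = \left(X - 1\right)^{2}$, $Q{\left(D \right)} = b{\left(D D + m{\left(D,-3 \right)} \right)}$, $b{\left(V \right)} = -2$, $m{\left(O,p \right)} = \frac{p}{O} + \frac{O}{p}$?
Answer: $-32$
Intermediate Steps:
$m{\left(O,p \right)} = \frac{O}{p} + \frac{p}{O}$
$Q{\left(D \right)} = -2$
$v{\left(X,I \right)} = -9 + \left(-1 + X\right)^{2}$ ($v{\left(X,I \right)} = -9 + \left(X - 1\right)^{2} = -9 + \left(-1 + X\right)^{2}$)
$Q{\left(64 \right)} v{\left(l{\left(-3,0 \right)},0 \right)} = - 2 \left(-9 + \left(-1 - 4\right)^{2}\right) = - 2 \left(-9 + \left(-5\right)^{2}\right) = - 2 \left(-9 + 25\right) = \left(-2\right) 16 = -32$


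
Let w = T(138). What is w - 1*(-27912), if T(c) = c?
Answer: 28050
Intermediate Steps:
w = 138
w - 1*(-27912) = 138 - 1*(-27912) = 138 + 27912 = 28050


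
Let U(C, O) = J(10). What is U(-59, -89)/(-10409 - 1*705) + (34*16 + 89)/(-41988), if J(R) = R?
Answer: -1242507/77775772 ≈ -0.015976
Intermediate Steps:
U(C, O) = 10
U(-59, -89)/(-10409 - 1*705) + (34*16 + 89)/(-41988) = 10/(-10409 - 1*705) + (34*16 + 89)/(-41988) = 10/(-10409 - 705) + (544 + 89)*(-1/41988) = 10/(-11114) + 633*(-1/41988) = 10*(-1/11114) - 211/13996 = -5/5557 - 211/13996 = -1242507/77775772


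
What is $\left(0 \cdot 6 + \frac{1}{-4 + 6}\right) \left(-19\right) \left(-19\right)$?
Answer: $\frac{361}{2} \approx 180.5$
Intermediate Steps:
$\left(0 \cdot 6 + \frac{1}{-4 + 6}\right) \left(-19\right) \left(-19\right) = \left(0 + \frac{1}{2}\right) \left(-19\right) \left(-19\right) = \frac{1}{2} \left(-19\right) \left(-19\right) = \left(- \frac{19}{2}\right) \left(-19\right) = \frac{361}{2}$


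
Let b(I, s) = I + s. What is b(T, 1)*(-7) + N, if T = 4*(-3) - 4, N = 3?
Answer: 108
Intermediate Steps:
T = -16 (T = -12 - 4 = -16)
b(T, 1)*(-7) + N = (-16 + 1)*(-7) + 3 = -15*(-7) + 3 = 105 + 3 = 108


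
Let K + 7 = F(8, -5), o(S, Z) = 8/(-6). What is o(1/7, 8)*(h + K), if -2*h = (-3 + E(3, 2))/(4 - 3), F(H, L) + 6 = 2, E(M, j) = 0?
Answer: 38/3 ≈ 12.667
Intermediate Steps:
F(H, L) = -4 (F(H, L) = -6 + 2 = -4)
h = 3/2 (h = -(-3 + 0)/(2*(4 - 3)) = -(-3)/(2*1) = -(-3)/2 = -1/2*(-3) = 3/2 ≈ 1.5000)
o(S, Z) = -4/3 (o(S, Z) = 8*(-1/6) = -4/3)
K = -11 (K = -7 - 4 = -11)
o(1/7, 8)*(h + K) = -4*(3/2 - 11)/3 = -4/3*(-19/2) = 38/3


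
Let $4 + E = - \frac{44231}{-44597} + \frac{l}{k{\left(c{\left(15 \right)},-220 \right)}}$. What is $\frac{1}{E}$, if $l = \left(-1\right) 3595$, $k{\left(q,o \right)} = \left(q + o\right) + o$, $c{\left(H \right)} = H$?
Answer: $\frac{3790745}{20661898} \approx 0.18347$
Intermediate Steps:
$k{\left(q,o \right)} = q + 2 o$ ($k{\left(q,o \right)} = \left(o + q\right) + o = q + 2 o$)
$l = -3595$
$E = \frac{20661898}{3790745}$ ($E = -4 - \left(- \frac{44231}{44597} + \frac{3595}{15 + 2 \left(-220\right)}\right) = -4 - \left(- \frac{44231}{44597} + \frac{3595}{15 - 440}\right) = -4 - \left(- \frac{44231}{44597} + \frac{3595}{-425}\right) = -4 + \left(\frac{44231}{44597} - - \frac{719}{85}\right) = -4 + \left(\frac{44231}{44597} + \frac{719}{85}\right) = -4 + \frac{35824878}{3790745} = \frac{20661898}{3790745} \approx 5.4506$)
$\frac{1}{E} = \frac{1}{\frac{20661898}{3790745}} = \frac{3790745}{20661898}$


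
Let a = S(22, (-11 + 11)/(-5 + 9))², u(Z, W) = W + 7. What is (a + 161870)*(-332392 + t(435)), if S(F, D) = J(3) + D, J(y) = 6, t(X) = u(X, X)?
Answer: -53744696700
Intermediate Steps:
u(Z, W) = 7 + W
t(X) = 7 + X
S(F, D) = 6 + D
a = 36 (a = (6 + (-11 + 11)/(-5 + 9))² = (6 + 0/4)² = (6 + 0*(¼))² = (6 + 0)² = 6² = 36)
(a + 161870)*(-332392 + t(435)) = (36 + 161870)*(-332392 + (7 + 435)) = 161906*(-332392 + 442) = 161906*(-331950) = -53744696700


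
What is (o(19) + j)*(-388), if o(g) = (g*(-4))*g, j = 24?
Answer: 550960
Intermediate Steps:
o(g) = -4*g**2 (o(g) = (-4*g)*g = -4*g**2)
(o(19) + j)*(-388) = (-4*19**2 + 24)*(-388) = (-4*361 + 24)*(-388) = (-1444 + 24)*(-388) = -1420*(-388) = 550960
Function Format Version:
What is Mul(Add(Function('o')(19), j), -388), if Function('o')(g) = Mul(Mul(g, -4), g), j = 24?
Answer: 550960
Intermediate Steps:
Function('o')(g) = Mul(-4, Pow(g, 2)) (Function('o')(g) = Mul(Mul(-4, g), g) = Mul(-4, Pow(g, 2)))
Mul(Add(Function('o')(19), j), -388) = Mul(Add(Mul(-4, Pow(19, 2)), 24), -388) = Mul(Add(Mul(-4, 361), 24), -388) = Mul(Add(-1444, 24), -388) = Mul(-1420, -388) = 550960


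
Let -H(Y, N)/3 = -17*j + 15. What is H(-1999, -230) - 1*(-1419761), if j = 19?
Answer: 1420685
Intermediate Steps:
H(Y, N) = 924 (H(Y, N) = -3*(-17*19 + 15) = -3*(-323 + 15) = -3*(-308) = 924)
H(-1999, -230) - 1*(-1419761) = 924 - 1*(-1419761) = 924 + 1419761 = 1420685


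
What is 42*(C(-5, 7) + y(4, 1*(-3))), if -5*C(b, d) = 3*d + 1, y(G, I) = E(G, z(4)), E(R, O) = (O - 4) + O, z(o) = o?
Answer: -84/5 ≈ -16.800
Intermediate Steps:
E(R, O) = -4 + 2*O (E(R, O) = (-4 + O) + O = -4 + 2*O)
y(G, I) = 4 (y(G, I) = -4 + 2*4 = -4 + 8 = 4)
C(b, d) = -⅕ - 3*d/5 (C(b, d) = -(3*d + 1)/5 = -(1 + 3*d)/5 = -⅕ - 3*d/5)
42*(C(-5, 7) + y(4, 1*(-3))) = 42*((-⅕ - ⅗*7) + 4) = 42*((-⅕ - 21/5) + 4) = 42*(-22/5 + 4) = 42*(-⅖) = -84/5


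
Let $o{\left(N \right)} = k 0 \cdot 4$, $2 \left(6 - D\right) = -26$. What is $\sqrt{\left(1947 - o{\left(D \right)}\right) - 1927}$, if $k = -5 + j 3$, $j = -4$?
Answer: $2 \sqrt{5} \approx 4.4721$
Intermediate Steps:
$D = 19$ ($D = 6 - -13 = 6 + 13 = 19$)
$k = -17$ ($k = -5 - 12 = -17$)
$o{\left(N \right)} = 0$ ($o{\left(N \right)} = \left(-17\right) 0 \cdot 4 = 0 \cdot 4 = 0$)
$\sqrt{\left(1947 - o{\left(D \right)}\right) - 1927} = \sqrt{\left(1947 - 0\right) - 1927} = \sqrt{\left(1947 + 0\right) - 1927} = \sqrt{1947 - 1927} = \sqrt{20} = 2 \sqrt{5}$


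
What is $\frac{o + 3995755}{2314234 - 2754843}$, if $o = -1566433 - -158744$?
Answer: $- \frac{199082}{33893} \approx -5.8738$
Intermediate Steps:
$o = -1407689$ ($o = -1566433 + 158744 = -1407689$)
$\frac{o + 3995755}{2314234 - 2754843} = \frac{-1407689 + 3995755}{2314234 - 2754843} = \frac{2588066}{-440609} = 2588066 \left(- \frac{1}{440609}\right) = - \frac{199082}{33893}$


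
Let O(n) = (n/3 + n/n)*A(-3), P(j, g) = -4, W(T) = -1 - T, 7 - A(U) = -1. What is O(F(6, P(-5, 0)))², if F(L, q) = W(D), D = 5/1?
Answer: 64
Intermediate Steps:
A(U) = 8 (A(U) = 7 - 1*(-1) = 7 + 1 = 8)
D = 5 (D = 5*1 = 5)
F(L, q) = -6 (F(L, q) = -1 - 1*5 = -1 - 5 = -6)
O(n) = 8 + 8*n/3 (O(n) = (n/3 + n/n)*8 = (n*(⅓) + 1)*8 = (n/3 + 1)*8 = (1 + n/3)*8 = 8 + 8*n/3)
O(F(6, P(-5, 0)))² = (8 + (8/3)*(-6))² = (8 - 16)² = (-8)² = 64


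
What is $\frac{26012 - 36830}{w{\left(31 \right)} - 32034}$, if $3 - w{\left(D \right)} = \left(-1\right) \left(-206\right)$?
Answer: $\frac{10818}{32237} \approx 0.33558$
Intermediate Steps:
$w{\left(D \right)} = -203$ ($w{\left(D \right)} = 3 - \left(-1\right) \left(-206\right) = 3 - 206 = -203$)
$\frac{26012 - 36830}{w{\left(31 \right)} - 32034} = \frac{26012 - 36830}{-203 - 32034} = - \frac{10818}{-32237} = \left(-10818\right) \left(- \frac{1}{32237}\right) = \frac{10818}{32237}$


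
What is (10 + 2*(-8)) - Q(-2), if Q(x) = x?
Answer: -4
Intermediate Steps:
(10 + 2*(-8)) - Q(-2) = (10 + 2*(-8)) - 1*(-2) = (10 - 16) + 2 = -6 + 2 = -4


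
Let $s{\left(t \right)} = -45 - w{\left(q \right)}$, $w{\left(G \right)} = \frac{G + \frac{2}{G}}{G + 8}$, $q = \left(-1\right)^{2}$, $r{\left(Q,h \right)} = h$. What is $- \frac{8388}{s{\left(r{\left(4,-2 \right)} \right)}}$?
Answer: $\frac{6291}{34} \approx 185.03$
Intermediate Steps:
$q = 1$
$w{\left(G \right)} = \frac{G + \frac{2}{G}}{8 + G}$
$s{\left(t \right)} = - \frac{136}{3}$ ($s{\left(t \right)} = -45 - \frac{2 + 1^{2}}{1 \left(8 + 1\right)} = -45 - 1 \cdot \frac{1}{9} \left(2 + 1\right) = -45 - 1 \cdot \frac{1}{9} \cdot 3 = -45 - \frac{1}{3} = - \frac{136}{3}$)
$- \frac{8388}{s{\left(r{\left(4,-2 \right)} \right)}} = - \frac{8388}{- \frac{136}{3}} = \left(-8388\right) \left(- \frac{3}{136}\right) = \frac{6291}{34}$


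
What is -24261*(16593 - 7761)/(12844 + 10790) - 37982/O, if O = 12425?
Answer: -21136837938/2330575 ≈ -9069.4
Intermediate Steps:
-24261*(16593 - 7761)/(12844 + 10790) - 37982/O = -24261*(16593 - 7761)/(12844 + 10790) - 37982/12425 = -24261/(23634/8832) - 37982*1/12425 = -24261/(23634*(1/8832)) - 5426/1775 = -24261/3939/1472 - 5426/1775 = -24261*1472/3939 - 5426/1775 = -11904064/1313 - 5426/1775 = -21136837938/2330575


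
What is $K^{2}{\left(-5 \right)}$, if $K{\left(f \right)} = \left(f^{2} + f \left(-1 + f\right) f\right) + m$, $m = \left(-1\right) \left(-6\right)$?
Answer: $14161$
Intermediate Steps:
$m = 6$
$K{\left(f \right)} = 6 + f^{2} + f^{2} \left(-1 + f\right)$ ($K{\left(f \right)} = \left(f^{2} + f \left(-1 + f\right) f\right) + 6 = \left(f^{2} + f^{2} \left(-1 + f\right)\right) + 6 = 6 + f^{2} + f^{2} \left(-1 + f\right)$)
$K^{2}{\left(-5 \right)} = \left(6 + \left(-5\right)^{3}\right)^{2} = \left(6 - 125\right)^{2} = \left(-119\right)^{2} = 14161$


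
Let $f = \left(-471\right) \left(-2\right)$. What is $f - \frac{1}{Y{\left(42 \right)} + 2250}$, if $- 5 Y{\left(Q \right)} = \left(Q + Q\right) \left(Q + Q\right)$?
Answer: $\frac{3950743}{4194} \approx 942.0$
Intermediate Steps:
$Y{\left(Q \right)} = - \frac{4 Q^{2}}{5}$ ($Y{\left(Q \right)} = - \frac{\left(Q + Q\right) \left(Q + Q\right)}{5} = - \frac{2 Q 2 Q}{5} = - \frac{4 Q^{2}}{5}$)
$f = 942$
$f - \frac{1}{Y{\left(42 \right)} + 2250} = 942 - \frac{1}{- \frac{4 \cdot 42^{2}}{5} + 2250} = 942 - \frac{1}{\left(- \frac{4}{5}\right) 1764 + 2250} = 942 - \frac{1}{- \frac{7056}{5} + 2250} = 942 - \frac{1}{\frac{4194}{5}} = 942 - \frac{5}{4194} = \frac{3950743}{4194}$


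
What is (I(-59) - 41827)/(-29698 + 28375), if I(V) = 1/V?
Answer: 117514/3717 ≈ 31.615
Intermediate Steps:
(I(-59) - 41827)/(-29698 + 28375) = (1/(-59) - 41827)/(-29698 + 28375) = (-1/59 - 41827)/(-1323) = -2467794/59*(-1/1323) = 117514/3717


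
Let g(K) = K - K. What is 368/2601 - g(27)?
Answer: 368/2601 ≈ 0.14148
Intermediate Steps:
g(K) = 0
368/2601 - g(27) = 368/2601 - 1*0 = 368*(1/2601) + 0 = 368/2601 + 0 = 368/2601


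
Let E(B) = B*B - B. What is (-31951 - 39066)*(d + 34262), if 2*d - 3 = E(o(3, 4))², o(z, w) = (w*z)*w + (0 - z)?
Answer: -283281628759/2 ≈ -1.4164e+11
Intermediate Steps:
o(z, w) = -z + z*w² (o(z, w) = z*w² - z = -z + z*w²)
E(B) = B² - B
d = 3920403/2 (d = 3/2 + ((3*(-1 + 4²))*(-1 + 3*(-1 + 4²)))²/2 = 3/2 + ((3*(-1 + 16))*(-1 + 3*(-1 + 16)))²/2 = 3/2 + ((3*15)*(-1 + 3*15))²/2 = 3/2 + (45*(-1 + 45))²/2 = 3/2 + (45*44)²/2 = 3/2 + (½)*1980² = 3/2 + (½)*3920400 = 3/2 + 1960200 = 3920403/2 ≈ 1.9602e+6)
(-31951 - 39066)*(d + 34262) = (-31951 - 39066)*(3920403/2 + 34262) = -71017*3988927/2 = -283281628759/2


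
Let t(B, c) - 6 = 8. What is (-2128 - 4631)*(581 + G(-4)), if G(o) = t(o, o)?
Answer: -4021605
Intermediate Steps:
t(B, c) = 14 (t(B, c) = 6 + 8 = 14)
G(o) = 14
(-2128 - 4631)*(581 + G(-4)) = (-2128 - 4631)*(581 + 14) = -6759*595 = -4021605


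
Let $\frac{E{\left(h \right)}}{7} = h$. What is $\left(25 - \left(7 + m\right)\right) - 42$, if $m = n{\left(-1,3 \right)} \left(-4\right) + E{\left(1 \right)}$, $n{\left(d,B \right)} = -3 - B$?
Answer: $-55$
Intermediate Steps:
$E{\left(h \right)} = 7 h$
$m = 31$ ($m = \left(-3 - 3\right) \left(-4\right) + 7 \cdot 1 = \left(-3 - 3\right) \left(-4\right) + 7 = \left(-6\right) \left(-4\right) + 7 = 24 + 7 = 31$)
$\left(25 - \left(7 + m\right)\right) - 42 = \left(25 - 38\right) - 42 = -13 - 42 = -55$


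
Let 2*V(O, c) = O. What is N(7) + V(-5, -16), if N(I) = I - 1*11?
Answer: -13/2 ≈ -6.5000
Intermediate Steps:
V(O, c) = O/2
N(I) = -11 + I (N(I) = I - 11 = -11 + I)
N(7) + V(-5, -16) = (-11 + 7) + (½)*(-5) = -4 - 5/2 = -13/2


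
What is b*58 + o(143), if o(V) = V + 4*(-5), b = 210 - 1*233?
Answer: -1211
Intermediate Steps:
b = -23 (b = 210 - 233 = -23)
o(V) = -20 + V (o(V) = V - 20 = -20 + V)
b*58 + o(143) = -23*58 + (-20 + 143) = -1334 + 123 = -1211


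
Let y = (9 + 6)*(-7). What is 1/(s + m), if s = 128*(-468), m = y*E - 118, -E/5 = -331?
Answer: -1/233797 ≈ -4.2772e-6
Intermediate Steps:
E = 1655 (E = -5*(-331) = 1655)
y = -105 (y = 15*(-7) = -105)
m = -173893 (m = -105*1655 - 118 = -173775 - 118 = -173893)
s = -59904
1/(s + m) = 1/(-59904 - 173893) = 1/(-233797) = -1/233797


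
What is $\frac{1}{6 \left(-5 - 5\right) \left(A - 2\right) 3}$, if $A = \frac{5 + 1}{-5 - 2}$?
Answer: $\frac{7}{3600} \approx 0.0019444$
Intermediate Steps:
$A = - \frac{6}{7}$ ($A = \frac{6}{-7} = 6 \left(- \frac{1}{7}\right) = - \frac{6}{7} \approx -0.85714$)
$\frac{1}{6 \left(-5 - 5\right) \left(A - 2\right) 3} = \frac{1}{6 \left(-5 - 5\right) \left(- \frac{6}{7} - 2\right) 3} = \frac{1}{6 \left(\left(-10\right) \left(- \frac{20}{7}\right)\right) 3} = \frac{1}{6 \cdot \frac{200}{7} \cdot 3} = \frac{1}{\frac{1200}{7} \cdot 3} = \frac{1}{\frac{3600}{7}} = \frac{7}{3600}$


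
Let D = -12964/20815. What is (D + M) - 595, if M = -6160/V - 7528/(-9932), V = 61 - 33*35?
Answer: -16658211526079/28270953815 ≈ -589.23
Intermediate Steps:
V = -1094 (V = 61 - 1155 = -1094)
D = -12964/20815 (D = -12964*1/20815 = -12964/20815 ≈ -0.62282)
M = 8677094/1358201 (M = -6160/(-1094) - 7528/(-9932) = -6160*(-1/1094) - 7528*(-1/9932) = 3080/547 + 1882/2483 = 8677094/1358201 ≈ 6.3887)
(D + M) - 595 = (-12964/20815 + 8677094/1358201) - 595 = 163005993846/28270953815 - 595 = -16658211526079/28270953815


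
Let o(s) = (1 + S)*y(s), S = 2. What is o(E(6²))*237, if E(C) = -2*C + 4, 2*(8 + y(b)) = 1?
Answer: -10665/2 ≈ -5332.5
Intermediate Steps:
y(b) = -15/2 (y(b) = -8 + (½)*1 = -8 + ½ = -15/2)
E(C) = 4 - 2*C
o(s) = -45/2 (o(s) = (1 + 2)*(-15/2) = 3*(-15/2) = -45/2)
o(E(6²))*237 = -45/2*237 = -10665/2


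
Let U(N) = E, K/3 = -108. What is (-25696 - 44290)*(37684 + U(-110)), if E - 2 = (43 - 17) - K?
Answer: -2661987496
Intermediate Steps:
K = -324 (K = 3*(-108) = -324)
E = 352 (E = 2 + ((43 - 17) - 1*(-324)) = 2 + (26 + 324) = 2 + 350 = 352)
U(N) = 352
(-25696 - 44290)*(37684 + U(-110)) = (-25696 - 44290)*(37684 + 352) = -69986*38036 = -2661987496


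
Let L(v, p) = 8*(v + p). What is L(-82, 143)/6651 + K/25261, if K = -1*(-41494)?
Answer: 288303962/168010911 ≈ 1.7160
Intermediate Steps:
K = 41494
L(v, p) = 8*p + 8*v (L(v, p) = 8*(p + v) = 8*p + 8*v)
L(-82, 143)/6651 + K/25261 = (8*143 + 8*(-82))/6651 + 41494/25261 = (1144 - 656)*(1/6651) + 41494*(1/25261) = 488*(1/6651) + 41494/25261 = 488/6651 + 41494/25261 = 288303962/168010911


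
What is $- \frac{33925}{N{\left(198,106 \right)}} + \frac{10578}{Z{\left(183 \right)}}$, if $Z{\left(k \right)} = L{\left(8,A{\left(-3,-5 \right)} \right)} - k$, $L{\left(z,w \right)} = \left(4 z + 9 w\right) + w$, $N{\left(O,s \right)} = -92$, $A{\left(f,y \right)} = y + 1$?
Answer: $\frac{239413}{764} \approx 313.37$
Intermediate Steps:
$A{\left(f,y \right)} = 1 + y$
$L{\left(z,w \right)} = 4 z + 10 w$
$Z{\left(k \right)} = -8 - k$ ($Z{\left(k \right)} = \left(4 \cdot 8 + 10 \left(1 - 5\right)\right) - k = \left(32 + 10 \left(-4\right)\right) - k = \left(32 - 40\right) - k = -8 - k$)
$- \frac{33925}{N{\left(198,106 \right)}} + \frac{10578}{Z{\left(183 \right)}} = - \frac{33925}{-92} + \frac{10578}{-8 - 183} = \left(-33925\right) \left(- \frac{1}{92}\right) + \frac{10578}{-8 - 183} = \frac{1475}{4} + \frac{10578}{-191} = \frac{1475}{4} + 10578 \left(- \frac{1}{191}\right) = \frac{1475}{4} - \frac{10578}{191} = \frac{239413}{764}$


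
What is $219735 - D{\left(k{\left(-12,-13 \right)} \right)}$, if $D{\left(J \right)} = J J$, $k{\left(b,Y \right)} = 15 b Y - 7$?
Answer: $-5223154$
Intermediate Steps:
$k{\left(b,Y \right)} = -7 + 15 Y b$ ($k{\left(b,Y \right)} = 15 Y b - 7 = -7 + 15 Y b$)
$D{\left(J \right)} = J^{2}$
$219735 - D{\left(k{\left(-12,-13 \right)} \right)} = 219735 - \left(-7 + 15 \left(-13\right) \left(-12\right)\right)^{2} = 219735 - \left(-7 + 2340\right)^{2} = 219735 - 2333^{2} = 219735 - 5442889 = -5223154$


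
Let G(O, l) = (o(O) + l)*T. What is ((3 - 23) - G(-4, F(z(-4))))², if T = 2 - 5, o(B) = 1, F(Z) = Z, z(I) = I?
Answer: 841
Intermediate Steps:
T = -3
G(O, l) = -3 - 3*l (G(O, l) = (1 + l)*(-3) = -3 - 3*l)
((3 - 23) - G(-4, F(z(-4))))² = ((3 - 23) - (-3 - 3*(-4)))² = (-20 - (-3 + 12))² = (-20 - 1*9)² = (-20 - 9)² = (-29)² = 841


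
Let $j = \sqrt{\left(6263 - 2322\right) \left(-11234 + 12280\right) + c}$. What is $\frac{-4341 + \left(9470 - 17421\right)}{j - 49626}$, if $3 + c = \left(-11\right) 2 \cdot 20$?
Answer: $\frac{610002792}{2458618033} + \frac{12292 \sqrt{4121843}}{2458618033} \approx 0.25826$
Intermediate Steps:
$c = -443$ ($c = -3 + \left(-11\right) 2 \cdot 20 = -3 - 440 = -443$)
$j = \sqrt{4121843}$ ($j = \sqrt{\left(6263 - 2322\right) \left(-11234 + 12280\right) - 443} = \sqrt{3941 \cdot 1046 - 443} = \sqrt{4122286 - 443} = \sqrt{4121843} \approx 2030.2$)
$\frac{-4341 + \left(9470 - 17421\right)}{j - 49626} = \frac{-4341 + \left(9470 - 17421\right)}{\sqrt{4121843} - 49626} = \frac{-4341 - 7951}{-49626 + \sqrt{4121843}} = - \frac{12292}{-49626 + \sqrt{4121843}}$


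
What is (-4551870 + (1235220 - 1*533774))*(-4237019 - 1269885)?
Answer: 21203915327296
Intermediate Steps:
(-4551870 + (1235220 - 1*533774))*(-4237019 - 1269885) = (-4551870 + (1235220 - 533774))*(-5506904) = (-4551870 + 701446)*(-5506904) = -3850424*(-5506904) = 21203915327296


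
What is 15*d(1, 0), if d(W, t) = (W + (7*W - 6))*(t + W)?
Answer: 30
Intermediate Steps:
d(W, t) = (-6 + 8*W)*(W + t) (d(W, t) = (W + (-6 + 7*W))*(W + t) = (-6 + 8*W)*(W + t))
15*d(1, 0) = 15*(-6*1 - 6*0 + 8*1**2 + 8*1*0) = 15*(-6 + 0 + 8*1 + 0) = 15*(-6 + 0 + 8 + 0) = 15*2 = 30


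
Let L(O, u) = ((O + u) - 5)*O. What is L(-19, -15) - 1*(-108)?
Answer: 849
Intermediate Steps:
L(O, u) = O*(-5 + O + u) (L(O, u) = (-5 + O + u)*O = O*(-5 + O + u))
L(-19, -15) - 1*(-108) = -19*(-5 - 19 - 15) - 1*(-108) = -19*(-39) + 108 = 741 + 108 = 849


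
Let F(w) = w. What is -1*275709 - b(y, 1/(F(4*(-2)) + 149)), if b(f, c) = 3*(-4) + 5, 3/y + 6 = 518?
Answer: -275702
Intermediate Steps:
y = 3/512 (y = 3/(-6 + 518) = 3/512 ≈ 0.0058594)
b(f, c) = -7 (b(f, c) = -12 + 5 = -7)
-1*275709 - b(y, 1/(F(4*(-2)) + 149)) = -1*275709 - 1*(-7) = -275709 + 7 = -275702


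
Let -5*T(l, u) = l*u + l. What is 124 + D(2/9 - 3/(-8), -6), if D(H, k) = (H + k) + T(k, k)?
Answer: 8107/72 ≈ 112.60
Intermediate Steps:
T(l, u) = -l/5 - l*u/5 (T(l, u) = -(l*u + l)/5 = -(l + l*u)/5 = -l/5 - l*u/5)
D(H, k) = H + k - k*(1 + k)/5 (D(H, k) = (H + k) - k*(1 + k)/5 = H + k - k*(1 + k)/5)
124 + D(2/9 - 3/(-8), -6) = 124 + ((2/9 - 3/(-8)) - 6 - 1/5*(-6)*(1 - 6)) = 124 + ((2*(1/9) - 3*(-1/8)) - 6 - 1/5*(-6)*(-5)) = 124 + ((2/9 + 3/8) - 6 - 6) = 124 + (43/72 - 6 - 6) = 124 - 821/72 = 8107/72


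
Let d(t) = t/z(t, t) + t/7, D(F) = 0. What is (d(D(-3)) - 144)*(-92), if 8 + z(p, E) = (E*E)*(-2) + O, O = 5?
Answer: 13248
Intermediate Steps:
z(p, E) = -3 - 2*E² (z(p, E) = -8 + ((E*E)*(-2) + 5) = -8 + (E²*(-2) + 5) = -8 + (-2*E² + 5) = -8 + (5 - 2*E²) = -3 - 2*E²)
d(t) = t/7 + t/(-3 - 2*t²) (d(t) = t/(-3 - 2*t²) + t/7 = t/7 + t/(-3 - 2*t²))
(d(D(-3)) - 144)*(-92) = ((2/7)*0*(-2 + 0²)/(3 + 2*0²) - 144)*(-92) = ((2/7)*0*(-2 + 0)/(3 + 2*0) - 144)*(-92) = ((2/7)*0*(-2)/(3 + 0) - 144)*(-92) = ((2/7)*0*(-2)/3 - 144)*(-92) = ((2/7)*0*(⅓)*(-2) - 144)*(-92) = (0 - 144)*(-92) = -144*(-92) = 13248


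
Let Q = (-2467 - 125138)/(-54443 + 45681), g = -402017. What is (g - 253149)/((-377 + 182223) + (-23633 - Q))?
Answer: -5740564492/1386134701 ≈ -4.1414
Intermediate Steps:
Q = 127605/8762 (Q = -127605/(-8762) = -127605*(-1/8762) = 127605/8762 ≈ 14.563)
(g - 253149)/((-377 + 182223) + (-23633 - Q)) = (-402017 - 253149)/((-377 + 182223) + (-23633 - 1*127605/8762)) = -655166/(181846 + (-23633 - 127605/8762)) = -655166/(181846 - 207199951/8762) = -655166/1386134701/8762 = -655166*8762/1386134701 = -5740564492/1386134701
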